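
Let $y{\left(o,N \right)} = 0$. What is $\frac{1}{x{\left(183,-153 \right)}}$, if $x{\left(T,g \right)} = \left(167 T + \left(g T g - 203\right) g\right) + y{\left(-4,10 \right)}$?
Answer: $- \frac{1}{655366971} \approx -1.5259 \cdot 10^{-9}$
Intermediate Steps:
$x{\left(T,g \right)} = 167 T + g \left(-203 + T g^{2}\right)$ ($x{\left(T,g \right)} = \left(167 T + \left(g T g - 203\right) g\right) + 0 = \left(167 T + \left(T g g - 203\right) g\right) + 0 = \left(167 T + \left(T g^{2} - 203\right) g\right) + 0 = \left(167 T + \left(-203 + T g^{2}\right) g\right) + 0 = \left(167 T + g \left(-203 + T g^{2}\right)\right) + 0 = 167 T + g \left(-203 + T g^{2}\right)$)
$\frac{1}{x{\left(183,-153 \right)}} = \frac{1}{\left(-203\right) \left(-153\right) + 167 \cdot 183 + 183 \left(-153\right)^{3}} = \frac{1}{31059 + 30561 + 183 \left(-3581577\right)} = \frac{1}{31059 + 30561 - 655428591} = \frac{1}{-655366971} = - \frac{1}{655366971}$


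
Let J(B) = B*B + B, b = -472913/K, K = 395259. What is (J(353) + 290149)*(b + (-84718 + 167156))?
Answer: 13525930551161719/395259 ≈ 3.4220e+10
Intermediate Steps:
b = -472913/395259 ≈ -1.1965
J(B) = B + B² (J(B) = B² + B = B + B²)
(J(353) + 290149)*(b + (-84718 + 167156)) = (353*(1 + 353) + 290149)*(-472913/395259 + (-84718 + 167156)) = (353*354 + 290149)*(-472913/395259 + 82438) = (124962 + 290149)*(32583888529/395259) = 415111*(32583888529/395259) = 13525930551161719/395259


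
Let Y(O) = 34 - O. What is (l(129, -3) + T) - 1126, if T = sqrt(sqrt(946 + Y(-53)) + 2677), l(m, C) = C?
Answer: -1129 + sqrt(2677 + sqrt(1033)) ≈ -1077.0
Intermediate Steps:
T = sqrt(2677 + sqrt(1033)) (T = sqrt(sqrt(946 + (34 - 1*(-53))) + 2677) = sqrt(sqrt(946 + (34 + 53)) + 2677) = sqrt(sqrt(946 + 87) + 2677) = sqrt(sqrt(1033) + 2677) = sqrt(2677 + sqrt(1033)) ≈ 52.049)
(l(129, -3) + T) - 1126 = (-3 + sqrt(2677 + sqrt(1033))) - 1126 = -1129 + sqrt(2677 + sqrt(1033))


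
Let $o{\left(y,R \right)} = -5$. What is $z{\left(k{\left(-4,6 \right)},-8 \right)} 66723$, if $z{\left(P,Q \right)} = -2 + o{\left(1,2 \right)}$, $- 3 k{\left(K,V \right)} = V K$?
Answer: $-467061$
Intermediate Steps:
$k{\left(K,V \right)} = - \frac{K V}{3}$ ($k{\left(K,V \right)} = - \frac{V K}{3} = - \frac{K V}{3}$)
$z{\left(P,Q \right)} = -7$ ($z{\left(P,Q \right)} = -2 - 5 = -7$)
$z{\left(k{\left(-4,6 \right)},-8 \right)} 66723 = \left(-7\right) 66723 = -467061$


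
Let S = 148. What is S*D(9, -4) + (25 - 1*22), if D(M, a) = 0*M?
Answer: 3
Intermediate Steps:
D(M, a) = 0
S*D(9, -4) + (25 - 1*22) = 148*0 + (25 - 1*22) = 0 + (25 - 22) = 0 + 3 = 3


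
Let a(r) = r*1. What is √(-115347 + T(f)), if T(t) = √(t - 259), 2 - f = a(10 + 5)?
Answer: √(-115347 + 4*I*√17) ≈ 0.024 + 339.63*I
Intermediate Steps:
a(r) = r
f = -13 (f = 2 - (10 + 5) = 2 - 1*15 = 2 - 15 = -13)
T(t) = √(-259 + t)
√(-115347 + T(f)) = √(-115347 + √(-259 - 13)) = √(-115347 + √(-272)) = √(-115347 + 4*I*√17)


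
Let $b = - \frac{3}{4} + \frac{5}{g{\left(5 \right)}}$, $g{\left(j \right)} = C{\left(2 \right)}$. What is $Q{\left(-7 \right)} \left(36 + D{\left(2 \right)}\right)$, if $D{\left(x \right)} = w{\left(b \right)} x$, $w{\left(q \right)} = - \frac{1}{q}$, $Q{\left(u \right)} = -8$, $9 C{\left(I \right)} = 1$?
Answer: $- \frac{50912}{177} \approx -287.64$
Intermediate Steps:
$C{\left(I \right)} = \frac{1}{9}$ ($C{\left(I \right)} = \frac{1}{9} \cdot 1 = \frac{1}{9}$)
$g{\left(j \right)} = \frac{1}{9}$
$b = \frac{177}{4}$ ($b = - \frac{3}{4} + 5 \frac{1}{\frac{1}{9}} = \left(-3\right) \frac{1}{4} + 5 \cdot 9 = - \frac{3}{4} + 45 = \frac{177}{4} \approx 44.25$)
$D{\left(x \right)} = - \frac{4 x}{177}$ ($D{\left(x \right)} = - \frac{1}{\frac{177}{4}} x = \left(-1\right) \frac{4}{177} x = - \frac{4 x}{177}$)
$Q{\left(-7 \right)} \left(36 + D{\left(2 \right)}\right) = - 8 \left(36 - \frac{8}{177}\right) = \left(-8\right) \frac{6364}{177} = - \frac{50912}{177}$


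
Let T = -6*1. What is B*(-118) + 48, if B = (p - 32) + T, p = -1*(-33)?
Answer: 638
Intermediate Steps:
T = -6
p = 33
B = -5 (B = (33 - 32) - 6 = 1 - 6 = -5)
B*(-118) + 48 = -5*(-118) + 48 = 590 + 48 = 638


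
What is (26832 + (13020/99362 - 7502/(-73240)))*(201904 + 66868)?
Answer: 3280118431968090503/454829555 ≈ 7.2118e+9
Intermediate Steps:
(26832 + (13020/99362 - 7502/(-73240)))*(201904 + 66868) = (26832 + (13020*(1/99362) - 7502*(-1/73240)))*268772 = (26832 + (6510/49681 + 3751/36620))*268772 = (26832 + 424749631/1819318220)*268772 = (48816371228671/1819318220)*268772 = 3280118431968090503/454829555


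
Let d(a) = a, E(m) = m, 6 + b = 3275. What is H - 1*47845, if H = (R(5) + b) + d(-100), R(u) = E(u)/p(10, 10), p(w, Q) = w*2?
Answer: -178703/4 ≈ -44676.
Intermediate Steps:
b = 3269 (b = -6 + 3275 = 3269)
p(w, Q) = 2*w
R(u) = u/20 (R(u) = u/((2*10)) = u/20)
H = 12677/4 (H = ((1/20)*5 + 3269) - 100 = (¼ + 3269) - 100 = 13077/4 - 100 = 12677/4 ≈ 3169.3)
H - 1*47845 = 12677/4 - 1*47845 = 12677/4 - 47845 = -178703/4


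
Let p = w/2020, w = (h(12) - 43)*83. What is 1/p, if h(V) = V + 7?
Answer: -505/498 ≈ -1.0141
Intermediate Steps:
h(V) = 7 + V
w = -1992 (w = ((7 + 12) - 43)*83 = (19 - 43)*83 = -24*83 = -1992)
p = -498/505 (p = -1992/2020 = -1992*1/2020 = -498/505 ≈ -0.98614)
1/p = 1/(-498/505) = -505/498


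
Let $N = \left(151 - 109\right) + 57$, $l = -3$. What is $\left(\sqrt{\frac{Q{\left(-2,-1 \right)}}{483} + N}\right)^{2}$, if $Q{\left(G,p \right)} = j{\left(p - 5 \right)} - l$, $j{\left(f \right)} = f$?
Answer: $\frac{15938}{161} \approx 98.994$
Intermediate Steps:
$N = 99$ ($N = 42 + 57 = 99$)
$Q{\left(G,p \right)} = -2 + p$ ($Q{\left(G,p \right)} = \left(p - 5\right) - -3 = \left(-5 + p\right) + 3 = -2 + p$)
$\left(\sqrt{\frac{Q{\left(-2,-1 \right)}}{483} + N}\right)^{2} = \left(\sqrt{\frac{-2 - 1}{483} + 99}\right)^{2} = \left(\sqrt{\left(-3\right) \frac{1}{483} + 99}\right)^{2} = \left(\sqrt{- \frac{1}{161} + 99}\right)^{2} = \left(\sqrt{\frac{15938}{161}}\right)^{2} = \left(\frac{\sqrt{2566018}}{161}\right)^{2} = \frac{15938}{161}$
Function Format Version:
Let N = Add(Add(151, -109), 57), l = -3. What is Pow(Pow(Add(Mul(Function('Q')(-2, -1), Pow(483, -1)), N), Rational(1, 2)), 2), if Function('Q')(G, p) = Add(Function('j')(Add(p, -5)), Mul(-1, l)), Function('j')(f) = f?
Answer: Rational(15938, 161) ≈ 98.994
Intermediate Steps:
N = 99 (N = Add(42, 57) = 99)
Function('Q')(G, p) = Add(-2, p) (Function('Q')(G, p) = Add(Add(p, -5), Mul(-1, -3)) = Add(Add(-5, p), 3) = Add(-2, p))
Pow(Pow(Add(Mul(Function('Q')(-2, -1), Pow(483, -1)), N), Rational(1, 2)), 2) = Pow(Pow(Add(Mul(Add(-2, -1), Pow(483, -1)), 99), Rational(1, 2)), 2) = Pow(Pow(Add(Mul(-3, Rational(1, 483)), 99), Rational(1, 2)), 2) = Pow(Pow(Add(Rational(-1, 161), 99), Rational(1, 2)), 2) = Pow(Pow(Rational(15938, 161), Rational(1, 2)), 2) = Pow(Mul(Rational(1, 161), Pow(2566018, Rational(1, 2))), 2) = Rational(15938, 161)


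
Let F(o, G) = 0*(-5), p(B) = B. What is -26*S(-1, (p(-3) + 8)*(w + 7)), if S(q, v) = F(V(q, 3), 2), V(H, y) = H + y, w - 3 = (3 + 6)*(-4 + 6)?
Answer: 0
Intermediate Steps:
w = 21 (w = 3 + (3 + 6)*(-4 + 6) = 3 + 9*2 = 3 + 18 = 21)
F(o, G) = 0
S(q, v) = 0
-26*S(-1, (p(-3) + 8)*(w + 7)) = -26*0 = 0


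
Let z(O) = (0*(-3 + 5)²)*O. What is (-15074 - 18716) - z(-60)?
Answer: -33790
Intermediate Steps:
z(O) = 0 (z(O) = (0*2²)*O = (0*4)*O = 0*O = 0)
(-15074 - 18716) - z(-60) = (-15074 - 18716) - 1*0 = -33790 + 0 = -33790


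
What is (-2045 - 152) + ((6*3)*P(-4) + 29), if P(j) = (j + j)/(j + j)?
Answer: -2150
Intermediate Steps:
P(j) = 1 (P(j) = (2*j)/((2*j)) = (2*j)*(1/(2*j)) = 1)
(-2045 - 152) + ((6*3)*P(-4) + 29) = (-2045 - 152) + ((6*3)*1 + 29) = -2197 + (18*1 + 29) = -2197 + (18 + 29) = -2197 + 47 = -2150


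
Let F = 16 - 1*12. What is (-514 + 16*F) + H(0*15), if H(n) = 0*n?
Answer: -450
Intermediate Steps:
H(n) = 0
F = 4 (F = 16 - 12 = 4)
(-514 + 16*F) + H(0*15) = (-514 + 16*4) + 0 = (-514 + 64) + 0 = -450 + 0 = -450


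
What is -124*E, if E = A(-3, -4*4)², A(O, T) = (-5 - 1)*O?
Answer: -40176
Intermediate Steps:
A(O, T) = -6*O
E = 324 (E = (-6*(-3))² = 18² = 324)
-124*E = -124*324 = -40176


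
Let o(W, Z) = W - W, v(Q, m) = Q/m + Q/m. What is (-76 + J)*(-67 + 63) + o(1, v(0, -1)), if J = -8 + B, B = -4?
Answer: 352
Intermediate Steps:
v(Q, m) = 2*Q/m
o(W, Z) = 0
J = -12 (J = -8 - 4 = -12)
(-76 + J)*(-67 + 63) + o(1, v(0, -1)) = (-76 - 12)*(-67 + 63) + 0 = -88*(-4) + 0 = 352 + 0 = 352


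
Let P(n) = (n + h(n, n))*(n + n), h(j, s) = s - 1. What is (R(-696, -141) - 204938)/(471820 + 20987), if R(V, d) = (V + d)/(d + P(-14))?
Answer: -137514235/330673497 ≈ -0.41586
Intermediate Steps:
h(j, s) = -1 + s
P(n) = 2*n*(-1 + 2*n) (P(n) = (n + (-1 + n))*(n + n) = (-1 + 2*n)*(2*n) = 2*n*(-1 + 2*n))
R(V, d) = (V + d)/(812 + d) (R(V, d) = (V + d)/(d + 2*(-14)*(-1 + 2*(-14))) = (V + d)/(d + 2*(-14)*(-1 - 28)) = (V + d)/(d + 2*(-14)*(-29)) = (V + d)/(d + 812) = (V + d)/(812 + d))
(R(-696, -141) - 204938)/(471820 + 20987) = ((-696 - 141)/(812 - 141) - 204938)/(471820 + 20987) = (-837/671 - 204938)/492807 = ((1/671)*(-837) - 204938)*(1/492807) = (-837/671 - 204938)*(1/492807) = -137514235/671*1/492807 = -137514235/330673497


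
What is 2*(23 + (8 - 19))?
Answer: 24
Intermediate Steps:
2*(23 + (8 - 19)) = 2*(23 - 11) = 2*12 = 24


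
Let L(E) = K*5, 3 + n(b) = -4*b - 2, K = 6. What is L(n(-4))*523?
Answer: 15690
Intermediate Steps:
n(b) = -5 - 4*b (n(b) = -3 + (-4*b - 2) = -3 + (-2 - 4*b) = -5 - 4*b)
L(E) = 30 (L(E) = 6*5 = 30)
L(n(-4))*523 = 30*523 = 15690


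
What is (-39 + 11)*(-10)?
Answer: 280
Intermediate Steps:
(-39 + 11)*(-10) = -28*(-10) = 280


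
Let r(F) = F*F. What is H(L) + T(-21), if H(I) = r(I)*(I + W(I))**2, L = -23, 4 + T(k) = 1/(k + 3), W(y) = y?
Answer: 20148479/18 ≈ 1.1194e+6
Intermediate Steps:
T(k) = -4 + 1/(3 + k) (T(k) = -4 + 1/(k + 3) = -4 + 1/(3 + k))
r(F) = F**2
H(I) = 4*I**4 (H(I) = I**2*(I + I)**2 = I**2*(2*I)**2 = I**2*(4*I**2) = 4*I**4)
H(L) + T(-21) = 4*(-23)**4 + (-11 - 4*(-21))/(3 - 21) = 4*279841 + (-11 + 84)/(-18) = 1119364 - 1/18*73 = 1119364 - 73/18 = 20148479/18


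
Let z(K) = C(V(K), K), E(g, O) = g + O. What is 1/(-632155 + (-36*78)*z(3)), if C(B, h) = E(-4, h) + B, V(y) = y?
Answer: -1/637771 ≈ -1.5680e-6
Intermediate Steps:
E(g, O) = O + g
C(B, h) = -4 + B + h (C(B, h) = (h - 4) + B = (-4 + h) + B = -4 + B + h)
z(K) = -4 + 2*K (z(K) = -4 + K + K = -4 + 2*K)
1/(-632155 + (-36*78)*z(3)) = 1/(-632155 + (-36*78)*(-4 + 2*3)) = 1/(-632155 - 2808*(-4 + 6)) = 1/(-632155 - 2808*2) = 1/(-632155 - 5616) = 1/(-637771) = -1/637771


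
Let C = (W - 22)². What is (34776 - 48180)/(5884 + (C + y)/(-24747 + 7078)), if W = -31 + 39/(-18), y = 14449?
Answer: -8526069936/3742088531 ≈ -2.2784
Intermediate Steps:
W = -199/6 (W = -31 + 39*(-1/18) = -31 - 13/6 = -199/6 ≈ -33.167)
C = 109561/36 (C = (-199/6 - 22)² = (-331/6)² = 109561/36 ≈ 3043.4)
(34776 - 48180)/(5884 + (C + y)/(-24747 + 7078)) = (34776 - 48180)/(5884 + (109561/36 + 14449)/(-24747 + 7078)) = -13404/(5884 + (629725/36)/(-17669)) = -13404/(5884 + (629725/36)*(-1/17669)) = -13404/(5884 - 629725/636084) = -13404/3742088531/636084 = -13404*636084/3742088531 = -8526069936/3742088531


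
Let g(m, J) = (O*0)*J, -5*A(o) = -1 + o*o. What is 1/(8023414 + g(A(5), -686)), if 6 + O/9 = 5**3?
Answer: 1/8023414 ≈ 1.2464e-7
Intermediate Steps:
O = 1071 (O = -54 + 9*5**3 = -54 + 9*125 = -54 + 1125 = 1071)
A(o) = 1/5 - o**2/5 (A(o) = -(-1 + o*o)/5 = -(-1 + o**2)/5 = 1/5 - o**2/5)
g(m, J) = 0 (g(m, J) = (1071*0)*J = 0*J = 0)
1/(8023414 + g(A(5), -686)) = 1/(8023414 + 0) = 1/8023414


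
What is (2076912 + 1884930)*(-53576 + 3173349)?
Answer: 12360047701866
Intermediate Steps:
(2076912 + 1884930)*(-53576 + 3173349) = 3961842*3119773 = 12360047701866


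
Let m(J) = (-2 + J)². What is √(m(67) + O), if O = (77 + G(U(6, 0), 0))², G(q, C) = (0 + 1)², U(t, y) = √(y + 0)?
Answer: 13*√61 ≈ 101.53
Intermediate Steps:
U(t, y) = √y
G(q, C) = 1 (G(q, C) = 1² = 1)
O = 6084 (O = (77 + 1)² = 78² = 6084)
√(m(67) + O) = √((-2 + 67)² + 6084) = √(65² + 6084) = √(4225 + 6084) = √10309 = 13*√61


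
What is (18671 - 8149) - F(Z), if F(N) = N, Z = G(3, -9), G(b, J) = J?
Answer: 10531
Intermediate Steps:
Z = -9
(18671 - 8149) - F(Z) = (18671 - 8149) - 1*(-9) = 10522 + 9 = 10531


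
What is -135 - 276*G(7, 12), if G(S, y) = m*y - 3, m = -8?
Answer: 27189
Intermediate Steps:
G(S, y) = -3 - 8*y (G(S, y) = -8*y - 3 = -3 - 8*y)
-135 - 276*G(7, 12) = -135 - 276*(-3 - 8*12) = -135 - 276*(-3 - 96) = -135 - 276*(-99) = -135 + 27324 = 27189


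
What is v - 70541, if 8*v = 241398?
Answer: -161465/4 ≈ -40366.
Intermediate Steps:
v = 120699/4 (v = (⅛)*241398 = 120699/4 ≈ 30175.)
v - 70541 = 120699/4 - 70541 = -161465/4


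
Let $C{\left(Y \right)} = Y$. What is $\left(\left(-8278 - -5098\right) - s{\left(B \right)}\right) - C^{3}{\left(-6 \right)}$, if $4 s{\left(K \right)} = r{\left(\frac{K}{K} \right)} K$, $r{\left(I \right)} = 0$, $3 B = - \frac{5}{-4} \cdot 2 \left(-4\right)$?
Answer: $-2964$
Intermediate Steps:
$B = - \frac{10}{3}$ ($B = \frac{- \frac{5}{-4} \cdot 2 \left(-4\right)}{3} = \frac{\left(-5\right) \left(- \frac{1}{4}\right) 2 \left(-4\right)}{3} = \frac{\frac{5}{4} \cdot 2 \left(-4\right)}{3} = \frac{\frac{5}{2} \left(-4\right)}{3} = \frac{1}{3} \left(-10\right) = - \frac{10}{3} \approx -3.3333$)
$s{\left(K \right)} = 0$ ($s{\left(K \right)} = \frac{0 K}{4} = \frac{1}{4} \cdot 0 = 0$)
$\left(\left(-8278 - -5098\right) - s{\left(B \right)}\right) - C^{3}{\left(-6 \right)} = \left(\left(-8278 - -5098\right) - 0\right) - \left(-6\right)^{3} = \left(\left(-8278 + 5098\right) + 0\right) - -216 = \left(-3180 + 0\right) + 216 = -3180 + 216 = -2964$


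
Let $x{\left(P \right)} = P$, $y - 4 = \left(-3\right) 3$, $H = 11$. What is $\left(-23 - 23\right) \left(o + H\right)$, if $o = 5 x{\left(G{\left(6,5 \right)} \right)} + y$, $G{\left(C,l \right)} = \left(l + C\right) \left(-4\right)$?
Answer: $9844$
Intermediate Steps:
$G{\left(C,l \right)} = - 4 C - 4 l$ ($G{\left(C,l \right)} = \left(C + l\right) \left(-4\right) = - 4 C - 4 l$)
$y = -5$ ($y = 4 - 9 = -5$)
$o = -225$ ($o = 5 \left(\left(-4\right) 6 - 20\right) - 5 = 5 \left(-24 - 20\right) - 5 = 5 \left(-44\right) - 5 = -220 - 5 = -225$)
$\left(-23 - 23\right) \left(o + H\right) = \left(-23 - 23\right) \left(-225 + 11\right) = \left(-23 - 23\right) \left(-214\right) = \left(-46\right) \left(-214\right) = 9844$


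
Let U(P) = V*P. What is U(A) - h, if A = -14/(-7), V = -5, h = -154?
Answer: 144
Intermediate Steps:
A = 2 (A = -14*(-⅐) = 2)
U(P) = -5*P
U(A) - h = -5*2 - 1*(-154) = -10 + 154 = 144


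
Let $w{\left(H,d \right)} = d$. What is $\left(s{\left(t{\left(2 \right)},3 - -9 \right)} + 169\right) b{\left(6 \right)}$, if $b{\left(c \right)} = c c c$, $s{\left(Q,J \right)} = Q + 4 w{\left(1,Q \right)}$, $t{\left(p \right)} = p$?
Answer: $38664$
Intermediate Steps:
$s{\left(Q,J \right)} = 5 Q$ ($s{\left(Q,J \right)} = Q + 4 Q = 5 Q$)
$b{\left(c \right)} = c^{3}$ ($b{\left(c \right)} = c^{2} c = c^{3}$)
$\left(s{\left(t{\left(2 \right)},3 - -9 \right)} + 169\right) b{\left(6 \right)} = \left(5 \cdot 2 + 169\right) 6^{3} = \left(10 + 169\right) 216 = 179 \cdot 216 = 38664$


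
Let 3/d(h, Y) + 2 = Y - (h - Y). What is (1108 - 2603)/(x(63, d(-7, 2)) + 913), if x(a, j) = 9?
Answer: -1495/922 ≈ -1.6215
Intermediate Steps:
d(h, Y) = 3/(-2 - h + 2*Y) (d(h, Y) = 3/(-2 + (Y - (h - Y))) = 3/(-2 + (Y + (Y - h))) = 3/(-2 + (-h + 2*Y)) = 3/(-2 - h + 2*Y))
(1108 - 2603)/(x(63, d(-7, 2)) + 913) = (1108 - 2603)/(9 + 913) = -1495/922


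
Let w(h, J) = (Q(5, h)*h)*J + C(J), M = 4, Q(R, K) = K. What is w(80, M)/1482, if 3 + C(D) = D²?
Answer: 25613/1482 ≈ 17.283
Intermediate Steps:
C(D) = -3 + D²
w(h, J) = -3 + J² + J*h² (w(h, J) = (h*h)*J + (-3 + J²) = h²*J + (-3 + J²) = J*h² + (-3 + J²) = -3 + J² + J*h²)
w(80, M)/1482 = (-3 + 4² + 4*80²)/1482 = (-3 + 16 + 4*6400)*(1/1482) = (-3 + 16 + 25600)*(1/1482) = 25613*(1/1482) = 25613/1482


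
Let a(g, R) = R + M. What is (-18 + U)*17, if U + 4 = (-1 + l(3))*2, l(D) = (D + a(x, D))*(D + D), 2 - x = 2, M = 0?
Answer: 816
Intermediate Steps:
x = 0 (x = 2 - 1*2 = 2 - 2 = 0)
a(g, R) = R (a(g, R) = R + 0 = R)
l(D) = 4*D² (l(D) = (D + D)*(D + D) = (2*D)*(2*D) = 4*D²)
U = 66 (U = -4 + (-1 + 4*3²)*2 = -4 + (-1 + 4*9)*2 = -4 + (-1 + 36)*2 = -4 + 35*2 = -4 + 70 = 66)
(-18 + U)*17 = (-18 + 66)*17 = 48*17 = 816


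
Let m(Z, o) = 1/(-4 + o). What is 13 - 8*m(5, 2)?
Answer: 17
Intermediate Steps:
13 - 8*m(5, 2) = 13 - 8/(-4 + 2) = 13 - 8/(-2) = 13 - 8*(-½) = 13 + 4 = 17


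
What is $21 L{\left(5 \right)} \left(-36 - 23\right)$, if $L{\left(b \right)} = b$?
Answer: $-6195$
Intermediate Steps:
$21 L{\left(5 \right)} \left(-36 - 23\right) = 21 \cdot 5 \left(-36 - 23\right) = 105 \left(-59\right) = -6195$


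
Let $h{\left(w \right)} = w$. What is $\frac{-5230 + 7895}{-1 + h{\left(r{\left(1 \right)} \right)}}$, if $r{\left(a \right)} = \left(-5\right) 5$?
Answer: $- \frac{205}{2} \approx -102.5$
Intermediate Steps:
$r{\left(a \right)} = -25$
$\frac{-5230 + 7895}{-1 + h{\left(r{\left(1 \right)} \right)}} = \frac{-5230 + 7895}{-1 - 25} = \frac{2665}{-26} = 2665 \left(- \frac{1}{26}\right) = - \frac{205}{2}$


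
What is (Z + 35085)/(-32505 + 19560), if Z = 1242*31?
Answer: -24529/4315 ≈ -5.6846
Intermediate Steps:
Z = 38502
(Z + 35085)/(-32505 + 19560) = (38502 + 35085)/(-32505 + 19560) = 73587/(-12945) = 73587*(-1/12945) = -24529/4315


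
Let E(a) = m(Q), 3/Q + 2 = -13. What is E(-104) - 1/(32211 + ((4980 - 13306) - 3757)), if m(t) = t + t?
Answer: -40261/100640 ≈ -0.40005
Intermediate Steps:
Q = -1/5 (Q = 3/(-2 - 13) = 3/(-15) = 3*(-1/15) = -1/5 ≈ -0.20000)
m(t) = 2*t
E(a) = -2/5 (E(a) = 2*(-1/5) = -2/5)
E(-104) - 1/(32211 + ((4980 - 13306) - 3757)) = -2/5 - 1/(32211 + ((4980 - 13306) - 3757)) = -2/5 - 1/(32211 + (-8326 - 3757)) = -2/5 - 1/(32211 - 12083) = -2/5 - 1/20128 = -40261/100640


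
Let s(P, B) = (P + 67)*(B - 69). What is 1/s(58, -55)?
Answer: -1/15500 ≈ -6.4516e-5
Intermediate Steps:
s(P, B) = (-69 + B)*(67 + P) (s(P, B) = (67 + P)*(-69 + B) = (-69 + B)*(67 + P))
1/s(58, -55) = 1/(-4623 - 69*58 + 67*(-55) - 55*58) = 1/(-4623 - 4002 - 3685 - 3190) = 1/(-15500) = -1/15500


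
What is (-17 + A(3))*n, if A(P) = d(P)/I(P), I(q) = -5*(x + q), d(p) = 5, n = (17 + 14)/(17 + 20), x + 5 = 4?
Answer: -1085/74 ≈ -14.662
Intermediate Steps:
x = -1 (x = -5 + 4 = -1)
n = 31/37 ≈ 0.83784
I(q) = 5 - 5*q (I(q) = -5*(-1 + q) = 5 - 5*q)
A(P) = 5/(5 - 5*P)
(-17 + A(3))*n = (-17 - 1/(-1 + 3))*(31/37) = (-17 - 1/2)*(31/37) = (-17 - 1*½)*(31/37) = (-17 - ½)*(31/37) = -35/2*31/37 = -1085/74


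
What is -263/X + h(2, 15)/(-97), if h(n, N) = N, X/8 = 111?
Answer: -38831/86136 ≈ -0.45081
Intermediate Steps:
X = 888 (X = 8*111 = 888)
-263/X + h(2, 15)/(-97) = -263/888 + 15/(-97) = -263*1/888 + 15*(-1/97) = -263/888 - 15/97 = -38831/86136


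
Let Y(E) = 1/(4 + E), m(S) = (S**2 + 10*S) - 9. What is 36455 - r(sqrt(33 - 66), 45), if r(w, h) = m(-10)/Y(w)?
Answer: 36491 + 9*I*sqrt(33) ≈ 36491.0 + 51.701*I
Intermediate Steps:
m(S) = -9 + S**2 + 10*S
r(w, h) = -36 - 9*w (r(w, h) = (-9 + (-10)**2 + 10*(-10))/(1/(4 + w)) = (-9 + 100 - 100)*(4 + w) = -9*(4 + w) = -36 - 9*w)
36455 - r(sqrt(33 - 66), 45) = 36455 - (-36 - 9*sqrt(33 - 66)) = 36455 - (-36 - 9*I*sqrt(33)) = 36455 + (36 + 9*I*sqrt(33)) = 36491 + 9*I*sqrt(33)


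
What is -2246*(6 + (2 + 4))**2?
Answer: -323424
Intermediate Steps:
-2246*(6 + (2 + 4))**2 = -2246*(6 + 6)**2 = -2246*12**2 = -2246*144 = -323424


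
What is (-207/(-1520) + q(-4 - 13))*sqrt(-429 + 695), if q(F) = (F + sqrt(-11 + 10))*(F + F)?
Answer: sqrt(266)*(878767 - 51680*I)/1520 ≈ 9429.1 - 554.52*I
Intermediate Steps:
q(F) = 2*F*(I + F) (q(F) = (F + sqrt(-1))*(2*F) = (F + I)*(2*F) = (I + F)*(2*F) = 2*F*(I + F))
(-207/(-1520) + q(-4 - 13))*sqrt(-429 + 695) = (-207/(-1520) + 2*(-4 - 13)*(I + (-4 - 13)))*sqrt(-429 + 695) = (-207*(-1/1520) + 2*(-17)*(I - 17))*sqrt(266) = (207/1520 + 2*(-17)*(-17 + I))*sqrt(266) = (207/1520 + (578 - 34*I))*sqrt(266) = (878767/1520 - 34*I)*sqrt(266) = sqrt(266)*(878767/1520 - 34*I)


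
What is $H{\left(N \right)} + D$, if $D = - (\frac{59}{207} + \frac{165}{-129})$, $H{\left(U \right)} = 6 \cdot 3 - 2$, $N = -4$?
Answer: $\frac{151264}{8901} \approx 16.994$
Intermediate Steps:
$H{\left(U \right)} = 16$ ($H{\left(U \right)} = 18 - 2 = 16$)
$D = \frac{8848}{8901}$ ($D = - (59 \cdot \frac{1}{207} + 165 \left(- \frac{1}{129}\right)) = - (\frac{59}{207} - \frac{55}{43}) = \left(-1\right) \left(- \frac{8848}{8901}\right) = \frac{8848}{8901} \approx 0.99405$)
$H{\left(N \right)} + D = 16 + \frac{8848}{8901} = \frac{151264}{8901}$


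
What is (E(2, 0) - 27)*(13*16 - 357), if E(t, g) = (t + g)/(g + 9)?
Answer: 35909/9 ≈ 3989.9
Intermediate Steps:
E(t, g) = (g + t)/(9 + g)
(E(2, 0) - 27)*(13*16 - 357) = ((0 + 2)/(9 + 0) - 27)*(13*16 - 357) = (2/9 - 27)*(208 - 357) = ((⅑)*2 - 27)*(-149) = (2/9 - 27)*(-149) = -241/9*(-149) = 35909/9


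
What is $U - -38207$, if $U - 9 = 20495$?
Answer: $58711$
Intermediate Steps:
$U = 20504$ ($U = 9 + 20495 = 20504$)
$U - -38207 = 20504 - -38207 = 20504 + 38207 = 58711$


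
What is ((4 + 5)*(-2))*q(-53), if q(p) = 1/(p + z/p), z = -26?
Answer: 954/2783 ≈ 0.34280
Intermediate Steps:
q(p) = 1/(p - 26/p)
((4 + 5)*(-2))*q(-53) = ((4 + 5)*(-2))*(-53/(-26 + (-53)²)) = (9*(-2))*(-53/(-26 + 2809)) = -(-954)/2783 = -18*(-53/2783) = 954/2783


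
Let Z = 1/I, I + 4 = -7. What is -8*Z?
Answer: 8/11 ≈ 0.72727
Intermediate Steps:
I = -11 (I = -4 - 7 = -11)
Z = -1/11 (Z = 1/(-11) = -1/11 ≈ -0.090909)
-8*Z = -8*(-1/11) = 8/11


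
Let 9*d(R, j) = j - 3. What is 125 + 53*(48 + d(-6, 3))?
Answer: 2669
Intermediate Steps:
d(R, j) = -⅓ + j/9 (d(R, j) = (j - 3)/9 = (-3 + j)/9 = -⅓ + j/9)
125 + 53*(48 + d(-6, 3)) = 125 + 53*(48 + (-⅓ + (⅑)*3)) = 125 + 53*(48 + (-⅓ + ⅓)) = 125 + 53*(48 + 0) = 125 + 53*48 = 125 + 2544 = 2669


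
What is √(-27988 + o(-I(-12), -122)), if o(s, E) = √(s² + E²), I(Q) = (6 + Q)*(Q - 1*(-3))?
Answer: √(-27988 + 10*√178) ≈ 166.9*I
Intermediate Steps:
I(Q) = (3 + Q)*(6 + Q) (I(Q) = (6 + Q)*(Q + 3) = (6 + Q)*(3 + Q) = (3 + Q)*(6 + Q))
o(s, E) = √(E² + s²)
√(-27988 + o(-I(-12), -122)) = √(-27988 + √((-122)² + (-(18 + (-12)² + 9*(-12)))²)) = √(-27988 + √(14884 + (-(18 + 144 - 108))²)) = √(-27988 + √(14884 + (-1*54)²)) = √(-27988 + √(14884 + (-54)²)) = √(-27988 + √(14884 + 2916)) = √(-27988 + √17800) = √(-27988 + 10*√178)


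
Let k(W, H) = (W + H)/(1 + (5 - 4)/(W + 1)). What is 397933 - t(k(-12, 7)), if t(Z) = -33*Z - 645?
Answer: 796793/2 ≈ 3.9840e+5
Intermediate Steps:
k(W, H) = (H + W)/(1 + 1/(1 + W))
t(Z) = -645 - 33*Z
397933 - t(k(-12, 7)) = 397933 - (-645 - 33*(7 - 12 + (-12)² + 7*(-12))/(2 - 12)) = 397933 - (-645 - 33*(7 - 12 + 144 - 84)/(-10)) = 397933 - (-645 - (-33)*55/10) = 397933 - (-645 - 33*(-11/2)) = 397933 - (-645 + 363/2) = 397933 - 1*(-927/2) = 397933 + 927/2 = 796793/2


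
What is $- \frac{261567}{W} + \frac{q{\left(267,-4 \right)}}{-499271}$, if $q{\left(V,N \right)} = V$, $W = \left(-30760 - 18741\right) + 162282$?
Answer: $- \frac{130622930184}{56308282651} \approx -2.3198$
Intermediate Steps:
$W = 112781$ ($W = -49501 + 162282 = 112781$)
$- \frac{261567}{W} + \frac{q{\left(267,-4 \right)}}{-499271} = - \frac{261567}{112781} + \frac{267}{-499271} = \left(-261567\right) \frac{1}{112781} + 267 \left(- \frac{1}{499271}\right) = - \frac{261567}{112781} - \frac{267}{499271} = - \frac{130622930184}{56308282651}$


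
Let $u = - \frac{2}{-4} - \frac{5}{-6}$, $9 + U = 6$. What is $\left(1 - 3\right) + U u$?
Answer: $-6$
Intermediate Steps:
$U = -3$ ($U = -9 + 6 = -3$)
$u = \frac{4}{3}$ ($u = \left(-2\right) \left(- \frac{1}{4}\right) - - \frac{5}{6} = \frac{1}{2} + \frac{5}{6} = \frac{4}{3} \approx 1.3333$)
$\left(1 - 3\right) + U u = \left(1 - 3\right) - 4 = -2 - 4 = -6$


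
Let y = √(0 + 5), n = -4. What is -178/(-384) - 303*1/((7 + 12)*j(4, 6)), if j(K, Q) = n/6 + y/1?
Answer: -279725/149568 - 2727*√5/779 ≈ -9.6979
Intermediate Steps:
y = √5 ≈ 2.2361
j(K, Q) = -⅔ + √5 (j(K, Q) = -4/6 + √5/1 = -4*⅙ + √5*1 = -⅔ + √5)
-178/(-384) - 303*1/((7 + 12)*j(4, 6)) = -178/(-384) - 303*1/((7 + 12)*(-⅔ + √5)) = -178*(-1/384) - 303*1/(19*(-⅔ + √5)) = 89/192 - 303/(-38/3 + 19*√5)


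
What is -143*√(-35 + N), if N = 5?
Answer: -143*I*√30 ≈ -783.24*I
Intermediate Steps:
-143*√(-35 + N) = -143*√(-35 + 5) = -143*I*√30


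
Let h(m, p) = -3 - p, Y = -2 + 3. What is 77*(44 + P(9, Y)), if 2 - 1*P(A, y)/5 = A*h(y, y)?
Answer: 18018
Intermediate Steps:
Y = 1
P(A, y) = 10 - 5*A*(-3 - y)
77*(44 + P(9, Y)) = 77*(44 + (10 + 5*9*(3 + 1))) = 77*(44 + (10 + 5*9*4)) = 77*(44 + (10 + 180)) = 77*(44 + 190) = 77*234 = 18018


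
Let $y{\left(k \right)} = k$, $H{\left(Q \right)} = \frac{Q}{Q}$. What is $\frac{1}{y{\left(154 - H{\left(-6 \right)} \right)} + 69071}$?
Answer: $\frac{1}{69224} \approx 1.4446 \cdot 10^{-5}$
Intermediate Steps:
$H{\left(Q \right)} = 1$
$\frac{1}{y{\left(154 - H{\left(-6 \right)} \right)} + 69071} = \frac{1}{\left(154 - 1\right) + 69071} = \frac{1}{153 + 69071} = \frac{1}{69224}$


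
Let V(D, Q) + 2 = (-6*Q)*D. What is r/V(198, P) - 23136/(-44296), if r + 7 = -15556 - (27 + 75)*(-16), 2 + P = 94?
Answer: 56175109/86454718 ≈ 0.64976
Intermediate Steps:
P = 92 (P = -2 + 94 = 92)
V(D, Q) = -2 - 6*D*Q (V(D, Q) = -2 + (-6*Q)*D = -2 - 6*D*Q)
r = -13931 (r = -7 + (-15556 - (27 + 75)*(-16)) = -7 + (-15556 - 102*(-16)) = -7 + (-15556 - 1*(-1632)) = -7 + (-15556 + 1632) = -7 - 13924 = -13931)
r/V(198, P) - 23136/(-44296) = -13931/(-2 - 6*198*92) - 23136/(-44296) = -13931/(-2 - 109296) - 23136*(-1/44296) = -13931/(-109298) + 2892/5537 = -13931*(-1/109298) + 2892/5537 = 13931/109298 + 2892/5537 = 56175109/86454718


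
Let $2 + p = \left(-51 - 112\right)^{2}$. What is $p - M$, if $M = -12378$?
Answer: $38945$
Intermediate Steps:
$p = 26567$ ($p = -2 + \left(-51 - 112\right)^{2} = -2 + \left(-163\right)^{2} = -2 + 26569 = 26567$)
$p - M = 26567 - -12378 = 26567 + 12378 = 38945$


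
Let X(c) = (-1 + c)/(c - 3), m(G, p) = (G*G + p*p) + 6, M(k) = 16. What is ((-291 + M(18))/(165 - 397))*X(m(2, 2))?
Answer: 325/232 ≈ 1.4009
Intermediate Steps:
m(G, p) = 6 + G² + p² (m(G, p) = (G² + p²) + 6 = 6 + G² + p²)
X(c) = (-1 + c)/(-3 + c)
((-291 + M(18))/(165 - 397))*X(m(2, 2)) = ((-291 + 16)/(165 - 397))*((-1 + (6 + 2² + 2²))/(-3 + (6 + 2² + 2²))) = (-275/(-232))*((-1 + (6 + 4 + 4))/(-3 + (6 + 4 + 4))) = (-275*(-1/232))*((-1 + 14)/(-3 + 14)) = 275*(13/11)/232 = 275*((1/11)*13)/232 = (275/232)*(13/11) = 325/232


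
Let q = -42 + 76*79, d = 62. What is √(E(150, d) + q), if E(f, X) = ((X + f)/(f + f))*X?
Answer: 2*√337827/15 ≈ 77.497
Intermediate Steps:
E(f, X) = X*(X + f)/(2*f) (E(f, X) = ((X + f)/((2*f)))*X = ((X + f)*(1/(2*f)))*X = ((X + f)/(2*f))*X = X*(X + f)/(2*f))
q = 5962 (q = -42 + 6004 = 5962)
√(E(150, d) + q) = √((½)*62*(62 + 150)/150 + 5962) = √((½)*62*(1/150)*212 + 5962) = √(3286/75 + 5962) = √(450436/75) = 2*√337827/15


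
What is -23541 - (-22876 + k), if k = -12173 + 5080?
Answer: 6428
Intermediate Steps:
k = -7093
-23541 - (-22876 + k) = -23541 - (-22876 - 7093) = -23541 - 1*(-29969) = -23541 + 29969 = 6428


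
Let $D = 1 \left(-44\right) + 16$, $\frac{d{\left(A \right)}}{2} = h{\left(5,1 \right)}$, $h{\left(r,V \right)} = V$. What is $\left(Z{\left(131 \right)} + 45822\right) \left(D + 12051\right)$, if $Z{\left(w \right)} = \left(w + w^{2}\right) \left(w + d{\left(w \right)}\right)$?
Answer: $28201846134$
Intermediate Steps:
$d{\left(A \right)} = 2$ ($d{\left(A \right)} = 2 \cdot 1 = 2$)
$D = -28$ ($D = -44 + 16 = -28$)
$Z{\left(w \right)} = \left(2 + w\right) \left(w + w^{2}\right)$ ($Z{\left(w \right)} = \left(w + w^{2}\right) \left(w + 2\right) = \left(w + w^{2}\right) \left(2 + w\right) = \left(2 + w\right) \left(w + w^{2}\right)$)
$\left(Z{\left(131 \right)} + 45822\right) \left(D + 12051\right) = \left(131 \left(2 + 131^{2} + 3 \cdot 131\right) + 45822\right) \left(-28 + 12051\right) = \left(131 \left(2 + 17161 + 393\right) + 45822\right) 12023 = \left(131 \cdot 17556 + 45822\right) 12023 = \left(2299836 + 45822\right) 12023 = 2345658 \cdot 12023 = 28201846134$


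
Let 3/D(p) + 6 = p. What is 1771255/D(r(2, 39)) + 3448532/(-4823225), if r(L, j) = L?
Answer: -34172655935096/14469675 ≈ -2.3617e+6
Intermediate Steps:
D(p) = 3/(-6 + p)
1771255/D(r(2, 39)) + 3448532/(-4823225) = 1771255/((3/(-6 + 2))) + 3448532/(-4823225) = 1771255/((3/(-4))) + 3448532*(-1/4823225) = 1771255/((3*(-¼))) - 3448532/4823225 = 1771255/(-¾) - 3448532/4823225 = 1771255*(-4/3) - 3448532/4823225 = -7085020/3 - 3448532/4823225 = -34172655935096/14469675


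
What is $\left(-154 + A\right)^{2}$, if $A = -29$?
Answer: $33489$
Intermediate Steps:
$\left(-154 + A\right)^{2} = \left(-154 - 29\right)^{2} = \left(-183\right)^{2} = 33489$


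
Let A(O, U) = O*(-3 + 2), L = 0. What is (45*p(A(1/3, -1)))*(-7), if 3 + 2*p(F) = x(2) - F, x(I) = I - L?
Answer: 105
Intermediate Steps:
x(I) = I (x(I) = I - 1*0 = I + 0 = I)
A(O, U) = -O (A(O, U) = O*(-1) = -O)
p(F) = -1/2 - F/2 (p(F) = -3/2 + (2 - F)/2 = -3/2 + (1 - F/2) = -1/2 - F/2)
(45*p(A(1/3, -1)))*(-7) = (45*(-1/2 - (-1)/(2*3)))*(-7) = (45*(-1/2 - 1/2*(-1/3)))*(-7) = (45*(-1/2 + 1/6))*(-7) = (45*(-1/3))*(-7) = -15*(-7) = 105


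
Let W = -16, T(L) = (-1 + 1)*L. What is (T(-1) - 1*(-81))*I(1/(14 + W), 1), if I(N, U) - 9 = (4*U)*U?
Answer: 1053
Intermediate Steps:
T(L) = 0 (T(L) = 0*L = 0)
I(N, U) = 9 + 4*U² (I(N, U) = 9 + (4*U)*U = 9 + 4*U²)
(T(-1) - 1*(-81))*I(1/(14 + W), 1) = (0 - 1*(-81))*(9 + 4*1²) = (0 + 81)*(9 + 4*1) = 81*(9 + 4) = 81*13 = 1053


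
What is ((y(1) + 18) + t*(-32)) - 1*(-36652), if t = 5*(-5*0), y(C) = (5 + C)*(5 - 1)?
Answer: 36694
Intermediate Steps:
y(C) = 20 + 4*C (y(C) = (5 + C)*4 = 20 + 4*C)
t = 0 (t = 5*0 = 0)
((y(1) + 18) + t*(-32)) - 1*(-36652) = (((20 + 4*1) + 18) + 0*(-32)) - 1*(-36652) = (((20 + 4) + 18) + 0) + 36652 = ((24 + 18) + 0) + 36652 = (42 + 0) + 36652 = 42 + 36652 = 36694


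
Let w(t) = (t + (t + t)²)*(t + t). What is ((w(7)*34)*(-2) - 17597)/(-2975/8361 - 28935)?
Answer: 1762941933/241928510 ≈ 7.2870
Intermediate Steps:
w(t) = 2*t*(t + 4*t²) (w(t) = (t + (2*t)²)*(2*t) = (t + 4*t²)*(2*t) = 2*t*(t + 4*t²))
((w(7)*34)*(-2) - 17597)/(-2975/8361 - 28935) = (((7²*(2 + 8*7))*34)*(-2) - 17597)/(-2975/8361 - 28935) = (((49*(2 + 56))*34)*(-2) - 17597)/(-2975*1/8361 - 28935) = (((49*58)*34)*(-2) - 17597)/(-2975/8361 - 28935) = ((2842*34)*(-2) - 17597)/(-241928510/8361) = (96628*(-2) - 17597)*(-8361/241928510) = (-193256 - 17597)*(-8361/241928510) = -210853*(-8361/241928510) = 1762941933/241928510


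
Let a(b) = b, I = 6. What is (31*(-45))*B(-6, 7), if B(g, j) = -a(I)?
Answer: 8370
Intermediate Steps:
B(g, j) = -6 (B(g, j) = -1*6 = -6)
(31*(-45))*B(-6, 7) = (31*(-45))*(-6) = -1395*(-6) = 8370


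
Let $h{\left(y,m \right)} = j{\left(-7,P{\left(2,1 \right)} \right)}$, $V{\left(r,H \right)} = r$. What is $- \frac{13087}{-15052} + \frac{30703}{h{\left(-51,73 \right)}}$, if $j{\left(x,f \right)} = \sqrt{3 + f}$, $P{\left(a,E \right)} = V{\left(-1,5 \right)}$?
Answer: $\frac{13087}{15052} + \frac{30703 \sqrt{2}}{2} \approx 21711.0$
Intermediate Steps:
$P{\left(a,E \right)} = -1$
$h{\left(y,m \right)} = \sqrt{2}$ ($h{\left(y,m \right)} = \sqrt{3 - 1} = \sqrt{2}$)
$- \frac{13087}{-15052} + \frac{30703}{h{\left(-51,73 \right)}} = - \frac{13087}{-15052} + \frac{30703}{\sqrt{2}} = \left(-13087\right) \left(- \frac{1}{15052}\right) + 30703 \frac{\sqrt{2}}{2} = \frac{13087}{15052} + \frac{30703 \sqrt{2}}{2}$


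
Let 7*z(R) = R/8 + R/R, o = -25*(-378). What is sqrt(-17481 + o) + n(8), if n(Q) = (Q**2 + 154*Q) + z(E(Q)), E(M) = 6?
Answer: 5185/4 + I*sqrt(8031) ≈ 1296.3 + 89.616*I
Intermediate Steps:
o = 9450
z(R) = 1/7 + R/56 (z(R) = (R/8 + R/R)/7 = (R*(1/8) + 1)/7 = (R/8 + 1)/7 = (1 + R/8)/7 = 1/7 + R/56)
n(Q) = 1/4 + Q**2 + 154*Q (n(Q) = (Q**2 + 154*Q) + (1/7 + (1/56)*6) = (Q**2 + 154*Q) + (1/7 + 3/28) = (Q**2 + 154*Q) + 1/4 = 1/4 + Q**2 + 154*Q)
sqrt(-17481 + o) + n(8) = sqrt(-17481 + 9450) + (1/4 + 8**2 + 154*8) = sqrt(-8031) + (1/4 + 64 + 1232) = I*sqrt(8031) + 5185/4 = 5185/4 + I*sqrt(8031)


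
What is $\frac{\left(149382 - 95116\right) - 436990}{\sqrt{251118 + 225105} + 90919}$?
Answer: $- \frac{17398441678}{4132894169} + \frac{191362 \sqrt{476223}}{4132894169} \approx -4.1778$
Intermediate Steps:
$\frac{\left(149382 - 95116\right) - 436990}{\sqrt{251118 + 225105} + 90919} = \frac{54266 - 436990}{\sqrt{476223} + 90919} = - \frac{382724}{90919 + \sqrt{476223}}$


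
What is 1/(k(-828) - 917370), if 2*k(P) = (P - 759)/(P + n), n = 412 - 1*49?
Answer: -310/284384171 ≈ -1.0901e-6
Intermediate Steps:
n = 363 (n = 412 - 49 = 363)
k(P) = (-759 + P)/(2*(363 + P)) (k(P) = ((P - 759)/(P + 363))/2 = ((-759 + P)/(363 + P))/2 = (-759 + P)/(2*(363 + P)))
1/(k(-828) - 917370) = 1/((-759 - 828)/(2*(363 - 828)) - 917370) = 1/((½)*(-1587)/(-465) - 917370) = 1/((½)*(-1/465)*(-1587) - 917370) = 1/(529/310 - 917370) = 1/(-284384171/310) = -310/284384171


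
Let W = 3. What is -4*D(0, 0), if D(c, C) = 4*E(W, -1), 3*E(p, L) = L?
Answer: 16/3 ≈ 5.3333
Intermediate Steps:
E(p, L) = L/3
D(c, C) = -4/3 (D(c, C) = 4*((1/3)*(-1)) = 4*(-1/3) = -4/3)
-4*D(0, 0) = -4*(-4/3) = 16/3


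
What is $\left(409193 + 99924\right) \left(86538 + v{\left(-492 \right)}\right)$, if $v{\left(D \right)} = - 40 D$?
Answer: $54077389506$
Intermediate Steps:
$\left(409193 + 99924\right) \left(86538 + v{\left(-492 \right)}\right) = \left(409193 + 99924\right) \left(86538 - -19680\right) = 509117 \left(86538 + 19680\right) = 509117 \cdot 106218 = 54077389506$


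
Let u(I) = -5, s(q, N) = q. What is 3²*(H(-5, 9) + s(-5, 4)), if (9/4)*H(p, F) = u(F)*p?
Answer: 55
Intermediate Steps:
H(p, F) = -20*p/9 (H(p, F) = 4*(-5*p)/9 = -20*p/9)
3²*(H(-5, 9) + s(-5, 4)) = 3²*(-20/9*(-5) - 5) = 9*(100/9 - 5) = 9*(55/9) = 55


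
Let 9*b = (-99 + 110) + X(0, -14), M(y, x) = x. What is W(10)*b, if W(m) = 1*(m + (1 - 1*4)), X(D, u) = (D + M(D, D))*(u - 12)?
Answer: 77/9 ≈ 8.5556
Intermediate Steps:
X(D, u) = 2*D*(-12 + u) (X(D, u) = (D + D)*(u - 12) = (2*D)*(-12 + u) = 2*D*(-12 + u))
b = 11/9 (b = ((-99 + 110) + 2*0*(-12 - 14))/9 = (11 + 2*0*(-26))/9 = (11 + 0)/9 = (1/9)*11 = 11/9 ≈ 1.2222)
W(m) = -3 + m (W(m) = 1*(m + (1 - 4)) = 1*(m - 3) = 1*(-3 + m) = -3 + m)
W(10)*b = (-3 + 10)*(11/9) = 7*(11/9) = 77/9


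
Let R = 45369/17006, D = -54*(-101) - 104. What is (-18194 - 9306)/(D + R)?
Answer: -467665000/91027469 ≈ -5.1376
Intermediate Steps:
D = 5350 (D = 5454 - 104 = 5350)
R = 45369/17006 (R = 45369*(1/17006) = 45369/17006 ≈ 2.6678)
(-18194 - 9306)/(D + R) = (-18194 - 9306)/(5350 + 45369/17006) = -27500/91027469/17006 = -27500*17006/91027469 = -467665000/91027469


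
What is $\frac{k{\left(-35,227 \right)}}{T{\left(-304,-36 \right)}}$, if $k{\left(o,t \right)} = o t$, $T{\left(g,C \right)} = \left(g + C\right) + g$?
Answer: $\frac{1135}{92} \approx 12.337$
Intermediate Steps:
$T{\left(g,C \right)} = C + 2 g$ ($T{\left(g,C \right)} = \left(C + g\right) + g = C + 2 g$)
$\frac{k{\left(-35,227 \right)}}{T{\left(-304,-36 \right)}} = \frac{\left(-35\right) 227}{-36 + 2 \left(-304\right)} = - \frac{7945}{-36 - 608} = - \frac{7945}{-644} = \left(-7945\right) \left(- \frac{1}{644}\right) = \frac{1135}{92}$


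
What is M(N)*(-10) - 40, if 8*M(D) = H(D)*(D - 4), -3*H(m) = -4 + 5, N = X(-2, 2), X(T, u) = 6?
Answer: -235/6 ≈ -39.167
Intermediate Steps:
N = 6
H(m) = -⅓ (H(m) = -(-4 + 5)/3 = -⅓*1 = -⅓)
M(D) = ⅙ - D/24 (M(D) = (-(D - 4)/3)/8 = (-(-4 + D)/3)/8 = (4/3 - D/3)/8 = ⅙ - D/24)
M(N)*(-10) - 40 = (⅙ - 1/24*6)*(-10) - 40 = (⅙ - ¼)*(-10) - 40 = -1/12*(-10) - 40 = ⅚ - 40 = -235/6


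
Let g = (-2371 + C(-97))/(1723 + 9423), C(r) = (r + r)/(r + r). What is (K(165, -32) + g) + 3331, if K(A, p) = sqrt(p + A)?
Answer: 18562478/5573 + sqrt(133) ≈ 3342.3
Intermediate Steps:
C(r) = 1 (C(r) = (2*r)/((2*r)) = (2*r)*(1/(2*r)) = 1)
K(A, p) = sqrt(A + p)
g = -1185/5573 (g = (-2371 + 1)/(1723 + 9423) = -2370/11146 = -2370*1/11146 = -1185/5573 ≈ -0.21263)
(K(165, -32) + g) + 3331 = (sqrt(165 - 32) - 1185/5573) + 3331 = (sqrt(133) - 1185/5573) + 3331 = (-1185/5573 + sqrt(133)) + 3331 = 18562478/5573 + sqrt(133)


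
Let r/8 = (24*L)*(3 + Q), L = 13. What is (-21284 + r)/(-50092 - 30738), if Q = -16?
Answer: 26866/40415 ≈ 0.66475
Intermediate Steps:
r = -32448 (r = 8*((24*13)*(3 - 16)) = 8*(312*(-13)) = 8*(-4056) = -32448)
(-21284 + r)/(-50092 - 30738) = (-21284 - 32448)/(-50092 - 30738) = -53732/(-80830) = -53732*(-1/80830) = 26866/40415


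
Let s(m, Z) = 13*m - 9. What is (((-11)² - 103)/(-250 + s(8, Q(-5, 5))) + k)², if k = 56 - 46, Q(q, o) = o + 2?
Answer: 2347024/24025 ≈ 97.691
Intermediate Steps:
Q(q, o) = 2 + o
k = 10
s(m, Z) = -9 + 13*m
(((-11)² - 103)/(-250 + s(8, Q(-5, 5))) + k)² = (((-11)² - 103)/(-250 + (-9 + 13*8)) + 10)² = ((121 - 103)/(-250 + (-9 + 104)) + 10)² = (18/(-250 + 95) + 10)² = (18/(-155) + 10)² = (18*(-1/155) + 10)² = (-18/155 + 10)² = (1532/155)² = 2347024/24025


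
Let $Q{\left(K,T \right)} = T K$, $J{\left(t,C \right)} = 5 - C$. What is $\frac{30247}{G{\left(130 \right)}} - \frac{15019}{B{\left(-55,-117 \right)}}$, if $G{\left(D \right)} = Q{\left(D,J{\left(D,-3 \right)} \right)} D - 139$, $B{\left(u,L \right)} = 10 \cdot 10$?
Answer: $- \frac{2025456459}{13506100} \approx -149.97$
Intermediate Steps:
$Q{\left(K,T \right)} = K T$
$B{\left(u,L \right)} = 100$
$G{\left(D \right)} = -139 + 8 D^{2}$ ($G{\left(D \right)} = D \left(5 - -3\right) D - 139 = D \left(5 + 3\right) D - 139 = D 8 D - 139 = 8 D D - 139 = 8 D^{2} - 139 = -139 + 8 D^{2}$)
$\frac{30247}{G{\left(130 \right)}} - \frac{15019}{B{\left(-55,-117 \right)}} = \frac{30247}{-139 + 8 \cdot 130^{2}} - \frac{15019}{100} = \frac{30247}{-139 + 8 \cdot 16900} - \frac{15019}{100} = \frac{30247}{-139 + 135200} - \frac{15019}{100} = \frac{30247}{135061} - \frac{15019}{100} = - \frac{2025456459}{13506100}$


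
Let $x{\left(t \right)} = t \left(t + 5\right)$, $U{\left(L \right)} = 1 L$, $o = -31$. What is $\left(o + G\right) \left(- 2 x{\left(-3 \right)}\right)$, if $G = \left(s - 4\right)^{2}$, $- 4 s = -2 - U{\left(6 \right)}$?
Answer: $-324$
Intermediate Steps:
$U{\left(L \right)} = L$
$s = 2$ ($s = - \frac{-2 - 6}{4} = \left(- \frac{1}{4}\right) \left(-8\right) = 2$)
$x{\left(t \right)} = t \left(5 + t\right)$
$G = 4$ ($G = \left(2 - 4\right)^{2} = \left(-2\right)^{2} = 4$)
$\left(o + G\right) \left(- 2 x{\left(-3 \right)}\right) = \left(-31 + 4\right) \left(- 2 \left(- 3 \left(5 - 3\right)\right)\right) = - 27 \left(- 2 \left(\left(-3\right) 2\right)\right) = - 27 \left(\left(-2\right) \left(-6\right)\right) = \left(-27\right) 12 = -324$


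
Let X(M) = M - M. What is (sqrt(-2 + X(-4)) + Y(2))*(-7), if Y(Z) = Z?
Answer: -14 - 7*I*sqrt(2) ≈ -14.0 - 9.8995*I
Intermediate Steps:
X(M) = 0
(sqrt(-2 + X(-4)) + Y(2))*(-7) = (sqrt(-2 + 0) + 2)*(-7) = (sqrt(-2) + 2)*(-7) = (I*sqrt(2) + 2)*(-7) = (2 + I*sqrt(2))*(-7) = -14 - 7*I*sqrt(2)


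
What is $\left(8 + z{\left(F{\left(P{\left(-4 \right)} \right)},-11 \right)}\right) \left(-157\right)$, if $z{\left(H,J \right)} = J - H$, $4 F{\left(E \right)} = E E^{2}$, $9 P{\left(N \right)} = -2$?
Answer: $\frac{343045}{729} \approx 470.57$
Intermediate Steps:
$P{\left(N \right)} = - \frac{2}{9}$ ($P{\left(N \right)} = \frac{1}{9} \left(-2\right) = - \frac{2}{9}$)
$F{\left(E \right)} = \frac{E^{3}}{4}$ ($F{\left(E \right)} = \frac{E E^{2}}{4} = \frac{E^{3}}{4}$)
$\left(8 + z{\left(F{\left(P{\left(-4 \right)} \right)},-11 \right)}\right) \left(-157\right) = \left(8 - \left(11 + \frac{\left(- \frac{2}{9}\right)^{3}}{4}\right)\right) \left(-157\right) = \left(8 - \left(11 + \frac{1}{4} \left(- \frac{8}{729}\right)\right)\right) \left(-157\right) = \left(8 - \frac{8017}{729}\right) \left(-157\right) = \left(- \frac{2185}{729}\right) \left(-157\right) = \frac{343045}{729}$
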